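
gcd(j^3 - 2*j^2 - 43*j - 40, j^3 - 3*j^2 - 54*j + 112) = j - 8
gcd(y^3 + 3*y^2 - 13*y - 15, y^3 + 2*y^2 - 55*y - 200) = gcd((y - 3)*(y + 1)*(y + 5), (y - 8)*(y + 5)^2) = y + 5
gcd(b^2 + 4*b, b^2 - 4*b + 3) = 1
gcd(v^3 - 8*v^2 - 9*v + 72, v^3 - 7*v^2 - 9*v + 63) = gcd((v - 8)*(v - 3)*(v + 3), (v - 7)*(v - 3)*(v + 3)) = v^2 - 9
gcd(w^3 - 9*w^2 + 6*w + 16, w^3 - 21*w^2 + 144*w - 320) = w - 8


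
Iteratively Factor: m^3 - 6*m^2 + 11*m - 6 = (m - 1)*(m^2 - 5*m + 6) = (m - 3)*(m - 1)*(m - 2)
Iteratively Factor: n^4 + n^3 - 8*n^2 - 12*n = (n)*(n^3 + n^2 - 8*n - 12) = n*(n - 3)*(n^2 + 4*n + 4) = n*(n - 3)*(n + 2)*(n + 2)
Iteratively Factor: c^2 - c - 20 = (c - 5)*(c + 4)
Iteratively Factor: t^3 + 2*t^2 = (t)*(t^2 + 2*t) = t*(t + 2)*(t)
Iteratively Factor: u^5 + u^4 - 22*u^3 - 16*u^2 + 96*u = (u - 2)*(u^4 + 3*u^3 - 16*u^2 - 48*u) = (u - 4)*(u - 2)*(u^3 + 7*u^2 + 12*u) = (u - 4)*(u - 2)*(u + 3)*(u^2 + 4*u) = u*(u - 4)*(u - 2)*(u + 3)*(u + 4)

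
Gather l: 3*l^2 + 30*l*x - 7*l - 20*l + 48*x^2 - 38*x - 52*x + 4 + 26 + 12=3*l^2 + l*(30*x - 27) + 48*x^2 - 90*x + 42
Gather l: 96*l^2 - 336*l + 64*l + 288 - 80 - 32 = 96*l^2 - 272*l + 176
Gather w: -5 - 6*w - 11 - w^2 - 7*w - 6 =-w^2 - 13*w - 22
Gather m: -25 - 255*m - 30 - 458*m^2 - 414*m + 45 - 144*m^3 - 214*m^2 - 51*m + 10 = -144*m^3 - 672*m^2 - 720*m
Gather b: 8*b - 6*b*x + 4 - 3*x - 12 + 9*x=b*(8 - 6*x) + 6*x - 8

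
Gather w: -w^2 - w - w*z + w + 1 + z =-w^2 - w*z + z + 1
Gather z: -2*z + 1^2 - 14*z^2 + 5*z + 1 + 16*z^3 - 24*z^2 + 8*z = 16*z^3 - 38*z^2 + 11*z + 2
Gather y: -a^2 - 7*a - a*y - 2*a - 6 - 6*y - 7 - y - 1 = -a^2 - 9*a + y*(-a - 7) - 14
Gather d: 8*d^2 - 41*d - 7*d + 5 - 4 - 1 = 8*d^2 - 48*d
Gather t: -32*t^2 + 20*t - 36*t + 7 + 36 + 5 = -32*t^2 - 16*t + 48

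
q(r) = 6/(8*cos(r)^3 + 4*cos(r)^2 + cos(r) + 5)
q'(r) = 6*(24*sin(r)*cos(r)^2 + 8*sin(r)*cos(r) + sin(r))/(8*cos(r)^3 + 4*cos(r)^2 + cos(r) + 5)^2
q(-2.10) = 1.34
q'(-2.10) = -0.79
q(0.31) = 0.36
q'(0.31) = 0.20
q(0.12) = 0.34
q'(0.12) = 0.07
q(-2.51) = 2.31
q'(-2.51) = -5.36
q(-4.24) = 1.30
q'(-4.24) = 0.58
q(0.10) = 0.34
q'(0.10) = 0.06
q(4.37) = 1.25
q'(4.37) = -0.25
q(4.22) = 1.31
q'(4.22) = -0.65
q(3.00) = 35.69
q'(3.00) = 497.28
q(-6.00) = 0.36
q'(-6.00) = 0.18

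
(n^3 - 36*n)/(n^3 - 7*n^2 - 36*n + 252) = n/(n - 7)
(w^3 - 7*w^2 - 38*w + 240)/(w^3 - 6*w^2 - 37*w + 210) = (w - 8)/(w - 7)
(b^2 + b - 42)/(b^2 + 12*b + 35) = (b - 6)/(b + 5)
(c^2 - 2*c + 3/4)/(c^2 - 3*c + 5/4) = (2*c - 3)/(2*c - 5)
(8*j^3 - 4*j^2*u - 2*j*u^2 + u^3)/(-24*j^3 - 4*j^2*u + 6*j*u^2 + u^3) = (-2*j + u)/(6*j + u)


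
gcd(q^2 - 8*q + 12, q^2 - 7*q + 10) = q - 2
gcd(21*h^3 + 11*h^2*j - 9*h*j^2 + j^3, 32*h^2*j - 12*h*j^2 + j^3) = 1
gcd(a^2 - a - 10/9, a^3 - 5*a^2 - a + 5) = 1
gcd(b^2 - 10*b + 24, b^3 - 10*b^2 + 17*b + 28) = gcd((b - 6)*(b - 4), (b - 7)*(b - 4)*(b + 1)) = b - 4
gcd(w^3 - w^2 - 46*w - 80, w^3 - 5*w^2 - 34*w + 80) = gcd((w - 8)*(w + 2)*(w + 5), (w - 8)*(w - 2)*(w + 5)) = w^2 - 3*w - 40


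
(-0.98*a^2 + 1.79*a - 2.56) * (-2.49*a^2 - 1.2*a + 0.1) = 2.4402*a^4 - 3.2811*a^3 + 4.1284*a^2 + 3.251*a - 0.256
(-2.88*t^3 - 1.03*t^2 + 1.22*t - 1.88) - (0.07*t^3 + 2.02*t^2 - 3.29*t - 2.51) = -2.95*t^3 - 3.05*t^2 + 4.51*t + 0.63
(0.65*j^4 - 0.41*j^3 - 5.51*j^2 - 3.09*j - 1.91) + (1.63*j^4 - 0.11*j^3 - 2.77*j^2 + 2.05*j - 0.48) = 2.28*j^4 - 0.52*j^3 - 8.28*j^2 - 1.04*j - 2.39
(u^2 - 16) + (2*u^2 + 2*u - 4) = 3*u^2 + 2*u - 20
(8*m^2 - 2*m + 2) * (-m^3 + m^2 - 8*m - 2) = -8*m^5 + 10*m^4 - 68*m^3 + 2*m^2 - 12*m - 4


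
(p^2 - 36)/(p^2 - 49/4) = 4*(p^2 - 36)/(4*p^2 - 49)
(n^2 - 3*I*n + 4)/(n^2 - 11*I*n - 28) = (n + I)/(n - 7*I)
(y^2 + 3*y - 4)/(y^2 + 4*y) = (y - 1)/y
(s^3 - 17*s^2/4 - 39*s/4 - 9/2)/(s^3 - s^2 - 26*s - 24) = (s + 3/4)/(s + 4)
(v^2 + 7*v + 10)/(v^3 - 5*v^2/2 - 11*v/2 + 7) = 2*(v + 5)/(2*v^2 - 9*v + 7)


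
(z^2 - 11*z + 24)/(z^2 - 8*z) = (z - 3)/z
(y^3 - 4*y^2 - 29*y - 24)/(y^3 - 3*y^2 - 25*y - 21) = (y - 8)/(y - 7)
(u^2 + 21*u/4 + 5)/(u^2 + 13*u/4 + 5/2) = (u + 4)/(u + 2)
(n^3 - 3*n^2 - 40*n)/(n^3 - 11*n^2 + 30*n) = (n^2 - 3*n - 40)/(n^2 - 11*n + 30)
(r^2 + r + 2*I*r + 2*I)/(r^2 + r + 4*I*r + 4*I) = (r + 2*I)/(r + 4*I)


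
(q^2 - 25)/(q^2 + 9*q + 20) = (q - 5)/(q + 4)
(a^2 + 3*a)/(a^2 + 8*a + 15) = a/(a + 5)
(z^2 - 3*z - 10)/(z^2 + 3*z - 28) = (z^2 - 3*z - 10)/(z^2 + 3*z - 28)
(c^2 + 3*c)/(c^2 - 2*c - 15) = c/(c - 5)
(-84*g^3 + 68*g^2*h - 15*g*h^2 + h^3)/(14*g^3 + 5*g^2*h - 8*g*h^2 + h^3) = (-6*g + h)/(g + h)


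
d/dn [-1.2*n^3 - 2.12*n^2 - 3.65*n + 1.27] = -3.6*n^2 - 4.24*n - 3.65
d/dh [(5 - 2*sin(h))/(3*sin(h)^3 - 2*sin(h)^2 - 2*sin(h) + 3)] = (12*sin(h)^3 - 49*sin(h)^2 + 20*sin(h) + 4)*cos(h)/((sin(h) + 1)^2*(3*sin(h)^2 - 5*sin(h) + 3)^2)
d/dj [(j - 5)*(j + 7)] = 2*j + 2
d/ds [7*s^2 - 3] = 14*s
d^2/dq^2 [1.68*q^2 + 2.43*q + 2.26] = 3.36000000000000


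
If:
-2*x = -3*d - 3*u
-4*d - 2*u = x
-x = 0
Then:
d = 0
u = 0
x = 0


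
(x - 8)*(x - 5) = x^2 - 13*x + 40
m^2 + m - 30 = (m - 5)*(m + 6)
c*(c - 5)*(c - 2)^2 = c^4 - 9*c^3 + 24*c^2 - 20*c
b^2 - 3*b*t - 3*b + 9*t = (b - 3)*(b - 3*t)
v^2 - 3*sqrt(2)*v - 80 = (v - 8*sqrt(2))*(v + 5*sqrt(2))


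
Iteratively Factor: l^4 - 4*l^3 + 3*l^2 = (l)*(l^3 - 4*l^2 + 3*l) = l*(l - 1)*(l^2 - 3*l) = l*(l - 3)*(l - 1)*(l)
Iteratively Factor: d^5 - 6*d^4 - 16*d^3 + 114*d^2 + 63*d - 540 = (d + 3)*(d^4 - 9*d^3 + 11*d^2 + 81*d - 180) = (d - 4)*(d + 3)*(d^3 - 5*d^2 - 9*d + 45) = (d - 4)*(d - 3)*(d + 3)*(d^2 - 2*d - 15) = (d - 4)*(d - 3)*(d + 3)^2*(d - 5)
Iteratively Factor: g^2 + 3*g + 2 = (g + 2)*(g + 1)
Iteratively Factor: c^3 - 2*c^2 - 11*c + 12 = (c - 1)*(c^2 - c - 12) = (c - 1)*(c + 3)*(c - 4)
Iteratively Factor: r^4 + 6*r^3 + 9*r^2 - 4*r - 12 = (r + 3)*(r^3 + 3*r^2 - 4) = (r + 2)*(r + 3)*(r^2 + r - 2) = (r + 2)^2*(r + 3)*(r - 1)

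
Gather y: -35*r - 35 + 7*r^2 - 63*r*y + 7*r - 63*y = 7*r^2 - 28*r + y*(-63*r - 63) - 35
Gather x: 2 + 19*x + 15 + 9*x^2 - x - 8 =9*x^2 + 18*x + 9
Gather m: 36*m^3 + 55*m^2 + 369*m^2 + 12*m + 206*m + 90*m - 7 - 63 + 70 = 36*m^3 + 424*m^2 + 308*m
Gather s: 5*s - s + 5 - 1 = 4*s + 4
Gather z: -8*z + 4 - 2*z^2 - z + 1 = -2*z^2 - 9*z + 5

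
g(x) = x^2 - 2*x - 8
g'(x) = 2*x - 2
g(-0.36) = -7.15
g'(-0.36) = -2.72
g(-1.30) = -3.71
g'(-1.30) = -4.60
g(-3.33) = 9.75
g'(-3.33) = -8.66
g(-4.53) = 21.58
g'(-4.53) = -11.06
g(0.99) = -9.00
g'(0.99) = -0.02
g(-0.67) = -6.21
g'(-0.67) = -3.34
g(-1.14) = -4.42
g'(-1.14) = -4.28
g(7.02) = 27.24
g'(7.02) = 12.04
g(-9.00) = 91.00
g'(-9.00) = -20.00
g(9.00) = 55.00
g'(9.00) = 16.00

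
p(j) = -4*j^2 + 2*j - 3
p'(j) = 2 - 8*j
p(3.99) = -58.70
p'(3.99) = -29.92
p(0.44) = -2.89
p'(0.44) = -1.52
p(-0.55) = -5.31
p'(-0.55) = 6.40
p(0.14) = -2.80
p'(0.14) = 0.88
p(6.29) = -148.68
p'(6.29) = -48.32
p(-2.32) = -29.17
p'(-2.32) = 20.56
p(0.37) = -2.81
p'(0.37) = -0.96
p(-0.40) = -4.44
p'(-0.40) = 5.20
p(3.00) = -33.00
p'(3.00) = -22.00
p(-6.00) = -159.00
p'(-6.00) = 50.00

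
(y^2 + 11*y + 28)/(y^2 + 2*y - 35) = (y + 4)/(y - 5)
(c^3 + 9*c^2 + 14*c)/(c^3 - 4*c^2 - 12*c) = (c + 7)/(c - 6)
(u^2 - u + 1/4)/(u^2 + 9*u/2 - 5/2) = (u - 1/2)/(u + 5)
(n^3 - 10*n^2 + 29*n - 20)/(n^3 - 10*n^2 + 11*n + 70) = (n^2 - 5*n + 4)/(n^2 - 5*n - 14)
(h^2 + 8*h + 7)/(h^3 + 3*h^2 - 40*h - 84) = (h + 1)/(h^2 - 4*h - 12)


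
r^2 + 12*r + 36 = (r + 6)^2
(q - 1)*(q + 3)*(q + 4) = q^3 + 6*q^2 + 5*q - 12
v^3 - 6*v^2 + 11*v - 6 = (v - 3)*(v - 2)*(v - 1)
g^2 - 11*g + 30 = (g - 6)*(g - 5)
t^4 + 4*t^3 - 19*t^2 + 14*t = t*(t - 2)*(t - 1)*(t + 7)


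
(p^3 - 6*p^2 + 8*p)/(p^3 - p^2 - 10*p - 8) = p*(p - 2)/(p^2 + 3*p + 2)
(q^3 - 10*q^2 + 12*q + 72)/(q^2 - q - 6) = (q^2 - 12*q + 36)/(q - 3)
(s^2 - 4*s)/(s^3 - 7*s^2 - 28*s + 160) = s/(s^2 - 3*s - 40)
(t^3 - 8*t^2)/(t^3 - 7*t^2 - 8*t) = t/(t + 1)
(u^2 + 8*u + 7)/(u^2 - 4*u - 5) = (u + 7)/(u - 5)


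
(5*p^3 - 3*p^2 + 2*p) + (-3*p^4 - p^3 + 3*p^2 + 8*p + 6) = -3*p^4 + 4*p^3 + 10*p + 6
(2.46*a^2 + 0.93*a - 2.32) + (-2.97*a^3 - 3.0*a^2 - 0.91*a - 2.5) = -2.97*a^3 - 0.54*a^2 + 0.02*a - 4.82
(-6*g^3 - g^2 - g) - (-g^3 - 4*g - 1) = -5*g^3 - g^2 + 3*g + 1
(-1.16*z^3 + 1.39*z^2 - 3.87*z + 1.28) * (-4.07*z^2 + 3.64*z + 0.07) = 4.7212*z^5 - 9.8797*z^4 + 20.7293*z^3 - 19.1991*z^2 + 4.3883*z + 0.0896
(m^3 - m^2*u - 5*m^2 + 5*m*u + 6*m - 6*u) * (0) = 0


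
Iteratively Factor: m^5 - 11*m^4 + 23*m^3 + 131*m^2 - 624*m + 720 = (m - 3)*(m^4 - 8*m^3 - m^2 + 128*m - 240) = (m - 3)^2*(m^3 - 5*m^2 - 16*m + 80) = (m - 4)*(m - 3)^2*(m^2 - m - 20) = (m - 5)*(m - 4)*(m - 3)^2*(m + 4)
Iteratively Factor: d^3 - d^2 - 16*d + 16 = (d - 1)*(d^2 - 16) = (d - 4)*(d - 1)*(d + 4)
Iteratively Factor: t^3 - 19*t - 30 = (t + 2)*(t^2 - 2*t - 15) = (t + 2)*(t + 3)*(t - 5)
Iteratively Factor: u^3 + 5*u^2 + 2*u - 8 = (u + 2)*(u^2 + 3*u - 4) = (u - 1)*(u + 2)*(u + 4)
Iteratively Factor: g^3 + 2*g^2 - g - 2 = (g + 2)*(g^2 - 1) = (g - 1)*(g + 2)*(g + 1)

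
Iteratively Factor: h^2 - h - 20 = (h - 5)*(h + 4)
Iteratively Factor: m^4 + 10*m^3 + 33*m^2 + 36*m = (m + 3)*(m^3 + 7*m^2 + 12*m) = (m + 3)^2*(m^2 + 4*m) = (m + 3)^2*(m + 4)*(m)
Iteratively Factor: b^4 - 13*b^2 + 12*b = (b + 4)*(b^3 - 4*b^2 + 3*b) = (b - 1)*(b + 4)*(b^2 - 3*b) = b*(b - 1)*(b + 4)*(b - 3)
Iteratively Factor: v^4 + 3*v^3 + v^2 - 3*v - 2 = (v + 1)*(v^3 + 2*v^2 - v - 2) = (v + 1)^2*(v^2 + v - 2) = (v + 1)^2*(v + 2)*(v - 1)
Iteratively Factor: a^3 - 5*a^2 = (a)*(a^2 - 5*a) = a^2*(a - 5)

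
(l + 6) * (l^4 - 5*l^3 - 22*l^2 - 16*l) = l^5 + l^4 - 52*l^3 - 148*l^2 - 96*l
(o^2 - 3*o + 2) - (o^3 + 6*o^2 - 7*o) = -o^3 - 5*o^2 + 4*o + 2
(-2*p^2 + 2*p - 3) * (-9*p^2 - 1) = 18*p^4 - 18*p^3 + 29*p^2 - 2*p + 3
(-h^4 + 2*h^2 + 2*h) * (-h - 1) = h^5 + h^4 - 2*h^3 - 4*h^2 - 2*h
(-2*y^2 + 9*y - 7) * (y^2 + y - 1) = -2*y^4 + 7*y^3 + 4*y^2 - 16*y + 7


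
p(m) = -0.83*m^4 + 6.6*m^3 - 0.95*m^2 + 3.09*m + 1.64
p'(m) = -3.32*m^3 + 19.8*m^2 - 1.9*m + 3.09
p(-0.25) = 0.70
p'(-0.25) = 4.85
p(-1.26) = -19.06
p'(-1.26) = 43.56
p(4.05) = 213.71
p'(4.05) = 99.62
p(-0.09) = 1.35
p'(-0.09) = 3.42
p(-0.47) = -0.75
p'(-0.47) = 8.70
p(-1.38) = -24.79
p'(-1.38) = 52.14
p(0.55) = 4.07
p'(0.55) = 7.48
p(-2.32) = -117.10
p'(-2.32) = 155.53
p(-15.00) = -64552.21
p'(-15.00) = 15691.59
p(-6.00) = -2552.38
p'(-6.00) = 1444.41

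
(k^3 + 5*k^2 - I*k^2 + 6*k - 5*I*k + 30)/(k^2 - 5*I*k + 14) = (k^2 + k*(5 - 3*I) - 15*I)/(k - 7*I)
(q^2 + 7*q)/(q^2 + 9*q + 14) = q/(q + 2)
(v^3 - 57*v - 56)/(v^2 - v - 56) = v + 1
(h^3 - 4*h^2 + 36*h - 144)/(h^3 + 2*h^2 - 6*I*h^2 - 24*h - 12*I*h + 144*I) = (h + 6*I)/(h + 6)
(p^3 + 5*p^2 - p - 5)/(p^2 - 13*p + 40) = (p^3 + 5*p^2 - p - 5)/(p^2 - 13*p + 40)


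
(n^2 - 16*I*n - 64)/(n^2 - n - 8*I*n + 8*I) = (n - 8*I)/(n - 1)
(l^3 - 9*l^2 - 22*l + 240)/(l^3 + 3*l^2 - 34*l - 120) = (l - 8)/(l + 4)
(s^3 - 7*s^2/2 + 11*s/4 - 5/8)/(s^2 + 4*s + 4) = (8*s^3 - 28*s^2 + 22*s - 5)/(8*(s^2 + 4*s + 4))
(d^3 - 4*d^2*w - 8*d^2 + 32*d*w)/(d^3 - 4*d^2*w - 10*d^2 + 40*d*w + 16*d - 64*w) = d/(d - 2)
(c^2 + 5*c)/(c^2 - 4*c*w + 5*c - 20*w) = c/(c - 4*w)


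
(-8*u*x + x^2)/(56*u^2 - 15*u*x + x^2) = x/(-7*u + x)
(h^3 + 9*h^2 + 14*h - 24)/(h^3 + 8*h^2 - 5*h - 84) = (h^2 + 5*h - 6)/(h^2 + 4*h - 21)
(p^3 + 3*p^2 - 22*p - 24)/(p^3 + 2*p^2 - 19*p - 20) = (p + 6)/(p + 5)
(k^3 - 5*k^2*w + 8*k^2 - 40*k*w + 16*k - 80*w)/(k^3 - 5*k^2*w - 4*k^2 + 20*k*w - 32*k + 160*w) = (k + 4)/(k - 8)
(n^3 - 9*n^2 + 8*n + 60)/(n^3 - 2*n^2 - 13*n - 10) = (n - 6)/(n + 1)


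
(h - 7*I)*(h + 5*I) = h^2 - 2*I*h + 35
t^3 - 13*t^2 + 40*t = t*(t - 8)*(t - 5)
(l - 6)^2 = l^2 - 12*l + 36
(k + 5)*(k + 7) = k^2 + 12*k + 35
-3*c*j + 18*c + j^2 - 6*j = (-3*c + j)*(j - 6)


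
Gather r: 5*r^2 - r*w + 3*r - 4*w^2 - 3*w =5*r^2 + r*(3 - w) - 4*w^2 - 3*w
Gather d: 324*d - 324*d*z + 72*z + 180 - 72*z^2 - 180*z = d*(324 - 324*z) - 72*z^2 - 108*z + 180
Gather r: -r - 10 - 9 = -r - 19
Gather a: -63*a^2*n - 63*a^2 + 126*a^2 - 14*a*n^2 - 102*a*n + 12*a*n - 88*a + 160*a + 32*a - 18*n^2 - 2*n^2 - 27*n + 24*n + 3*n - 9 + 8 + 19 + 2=a^2*(63 - 63*n) + a*(-14*n^2 - 90*n + 104) - 20*n^2 + 20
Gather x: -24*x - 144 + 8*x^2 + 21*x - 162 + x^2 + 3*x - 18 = 9*x^2 - 324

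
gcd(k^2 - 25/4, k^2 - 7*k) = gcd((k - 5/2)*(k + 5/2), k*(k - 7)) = 1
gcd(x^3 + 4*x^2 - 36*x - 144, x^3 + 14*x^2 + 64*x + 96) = x^2 + 10*x + 24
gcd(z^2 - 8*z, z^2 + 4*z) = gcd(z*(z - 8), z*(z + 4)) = z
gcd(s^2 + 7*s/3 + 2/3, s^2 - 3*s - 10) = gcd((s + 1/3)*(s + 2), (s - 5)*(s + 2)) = s + 2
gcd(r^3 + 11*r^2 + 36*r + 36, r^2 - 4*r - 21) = r + 3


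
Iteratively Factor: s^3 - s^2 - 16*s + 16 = (s - 4)*(s^2 + 3*s - 4) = (s - 4)*(s - 1)*(s + 4)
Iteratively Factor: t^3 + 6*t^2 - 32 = (t + 4)*(t^2 + 2*t - 8) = (t + 4)^2*(t - 2)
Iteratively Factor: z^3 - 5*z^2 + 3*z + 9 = (z - 3)*(z^2 - 2*z - 3) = (z - 3)^2*(z + 1)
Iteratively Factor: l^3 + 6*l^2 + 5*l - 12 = (l + 4)*(l^2 + 2*l - 3) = (l + 3)*(l + 4)*(l - 1)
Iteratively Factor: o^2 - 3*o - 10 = (o - 5)*(o + 2)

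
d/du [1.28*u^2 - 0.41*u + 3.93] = 2.56*u - 0.41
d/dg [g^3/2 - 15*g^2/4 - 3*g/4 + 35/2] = 3*g^2/2 - 15*g/2 - 3/4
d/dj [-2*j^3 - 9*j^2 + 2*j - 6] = -6*j^2 - 18*j + 2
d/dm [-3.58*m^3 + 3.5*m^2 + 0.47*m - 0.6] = -10.74*m^2 + 7.0*m + 0.47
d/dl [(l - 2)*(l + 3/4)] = 2*l - 5/4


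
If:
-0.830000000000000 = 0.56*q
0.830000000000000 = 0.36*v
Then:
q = -1.48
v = 2.31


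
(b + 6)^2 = b^2 + 12*b + 36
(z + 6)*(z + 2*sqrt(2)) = z^2 + 2*sqrt(2)*z + 6*z + 12*sqrt(2)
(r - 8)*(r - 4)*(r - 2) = r^3 - 14*r^2 + 56*r - 64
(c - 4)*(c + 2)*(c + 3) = c^3 + c^2 - 14*c - 24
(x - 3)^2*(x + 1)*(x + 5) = x^4 - 22*x^2 + 24*x + 45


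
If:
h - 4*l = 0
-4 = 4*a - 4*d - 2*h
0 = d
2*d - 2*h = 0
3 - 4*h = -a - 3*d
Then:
No Solution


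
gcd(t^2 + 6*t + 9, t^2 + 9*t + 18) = t + 3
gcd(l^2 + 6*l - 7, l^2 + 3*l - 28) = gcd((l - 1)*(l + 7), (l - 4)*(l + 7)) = l + 7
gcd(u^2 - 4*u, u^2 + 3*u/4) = u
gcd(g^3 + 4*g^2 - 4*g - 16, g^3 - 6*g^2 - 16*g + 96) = g + 4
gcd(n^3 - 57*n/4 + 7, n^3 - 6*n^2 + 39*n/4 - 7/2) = n^2 - 4*n + 7/4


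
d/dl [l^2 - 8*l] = 2*l - 8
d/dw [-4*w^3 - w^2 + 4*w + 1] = -12*w^2 - 2*w + 4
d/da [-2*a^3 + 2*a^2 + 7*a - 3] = -6*a^2 + 4*a + 7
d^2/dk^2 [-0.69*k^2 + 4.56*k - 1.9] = -1.38000000000000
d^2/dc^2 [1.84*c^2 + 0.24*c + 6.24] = 3.68000000000000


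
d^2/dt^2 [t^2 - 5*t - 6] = 2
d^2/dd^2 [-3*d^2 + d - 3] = -6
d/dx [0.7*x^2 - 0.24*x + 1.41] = 1.4*x - 0.24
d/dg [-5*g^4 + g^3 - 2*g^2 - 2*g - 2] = -20*g^3 + 3*g^2 - 4*g - 2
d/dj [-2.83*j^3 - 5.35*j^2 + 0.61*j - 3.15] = -8.49*j^2 - 10.7*j + 0.61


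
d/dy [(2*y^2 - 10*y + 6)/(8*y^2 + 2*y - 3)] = 6*(14*y^2 - 18*y + 3)/(64*y^4 + 32*y^3 - 44*y^2 - 12*y + 9)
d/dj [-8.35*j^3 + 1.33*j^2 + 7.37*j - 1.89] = -25.05*j^2 + 2.66*j + 7.37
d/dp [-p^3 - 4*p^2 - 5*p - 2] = -3*p^2 - 8*p - 5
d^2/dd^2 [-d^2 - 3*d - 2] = -2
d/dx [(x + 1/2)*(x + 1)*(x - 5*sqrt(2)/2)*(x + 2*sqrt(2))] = 4*x^3 - 3*sqrt(2)*x^2/2 + 9*x^2/2 - 19*x - 3*sqrt(2)*x/2 - 15 - sqrt(2)/4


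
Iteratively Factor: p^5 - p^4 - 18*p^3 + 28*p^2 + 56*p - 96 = (p - 2)*(p^4 + p^3 - 16*p^2 - 4*p + 48) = (p - 2)^2*(p^3 + 3*p^2 - 10*p - 24) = (p - 2)^2*(p + 2)*(p^2 + p - 12) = (p - 2)^2*(p + 2)*(p + 4)*(p - 3)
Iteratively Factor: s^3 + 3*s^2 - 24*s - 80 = (s - 5)*(s^2 + 8*s + 16) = (s - 5)*(s + 4)*(s + 4)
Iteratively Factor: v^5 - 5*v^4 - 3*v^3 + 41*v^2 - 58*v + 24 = (v - 4)*(v^4 - v^3 - 7*v^2 + 13*v - 6) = (v - 4)*(v - 2)*(v^3 + v^2 - 5*v + 3) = (v - 4)*(v - 2)*(v + 3)*(v^2 - 2*v + 1) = (v - 4)*(v - 2)*(v - 1)*(v + 3)*(v - 1)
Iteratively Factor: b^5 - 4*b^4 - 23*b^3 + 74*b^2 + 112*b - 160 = (b + 4)*(b^4 - 8*b^3 + 9*b^2 + 38*b - 40) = (b - 1)*(b + 4)*(b^3 - 7*b^2 + 2*b + 40) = (b - 1)*(b + 2)*(b + 4)*(b^2 - 9*b + 20) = (b - 5)*(b - 1)*(b + 2)*(b + 4)*(b - 4)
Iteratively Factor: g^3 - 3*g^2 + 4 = (g - 2)*(g^2 - g - 2) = (g - 2)^2*(g + 1)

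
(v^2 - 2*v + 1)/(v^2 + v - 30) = (v^2 - 2*v + 1)/(v^2 + v - 30)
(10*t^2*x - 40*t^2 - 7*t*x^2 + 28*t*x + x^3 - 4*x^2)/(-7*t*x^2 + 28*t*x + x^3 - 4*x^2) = (10*t^2 - 7*t*x + x^2)/(x*(-7*t + x))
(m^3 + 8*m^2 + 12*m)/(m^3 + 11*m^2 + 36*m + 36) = m/(m + 3)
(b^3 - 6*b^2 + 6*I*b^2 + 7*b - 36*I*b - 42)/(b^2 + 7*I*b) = b - 6 - I + 6*I/b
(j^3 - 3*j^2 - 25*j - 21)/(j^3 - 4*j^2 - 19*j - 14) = (j + 3)/(j + 2)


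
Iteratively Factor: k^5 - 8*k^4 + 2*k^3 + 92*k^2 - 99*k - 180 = (k - 4)*(k^4 - 4*k^3 - 14*k^2 + 36*k + 45) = (k - 4)*(k + 3)*(k^3 - 7*k^2 + 7*k + 15) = (k - 5)*(k - 4)*(k + 3)*(k^2 - 2*k - 3) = (k - 5)*(k - 4)*(k + 1)*(k + 3)*(k - 3)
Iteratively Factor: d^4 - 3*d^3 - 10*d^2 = (d - 5)*(d^3 + 2*d^2) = d*(d - 5)*(d^2 + 2*d) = d^2*(d - 5)*(d + 2)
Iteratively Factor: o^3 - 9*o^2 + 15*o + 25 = (o + 1)*(o^2 - 10*o + 25) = (o - 5)*(o + 1)*(o - 5)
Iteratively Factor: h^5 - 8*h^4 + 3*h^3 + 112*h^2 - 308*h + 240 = (h + 4)*(h^4 - 12*h^3 + 51*h^2 - 92*h + 60) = (h - 2)*(h + 4)*(h^3 - 10*h^2 + 31*h - 30) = (h - 2)^2*(h + 4)*(h^2 - 8*h + 15) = (h - 5)*(h - 2)^2*(h + 4)*(h - 3)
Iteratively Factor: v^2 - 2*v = (v)*(v - 2)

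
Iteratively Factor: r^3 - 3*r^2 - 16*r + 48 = (r - 4)*(r^2 + r - 12) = (r - 4)*(r + 4)*(r - 3)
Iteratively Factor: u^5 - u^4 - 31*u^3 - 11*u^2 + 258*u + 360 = (u + 2)*(u^4 - 3*u^3 - 25*u^2 + 39*u + 180) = (u - 5)*(u + 2)*(u^3 + 2*u^2 - 15*u - 36) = (u - 5)*(u + 2)*(u + 3)*(u^2 - u - 12) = (u - 5)*(u - 4)*(u + 2)*(u + 3)*(u + 3)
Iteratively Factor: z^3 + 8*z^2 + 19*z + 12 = (z + 4)*(z^2 + 4*z + 3) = (z + 1)*(z + 4)*(z + 3)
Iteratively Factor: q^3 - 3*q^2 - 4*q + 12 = (q + 2)*(q^2 - 5*q + 6) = (q - 2)*(q + 2)*(q - 3)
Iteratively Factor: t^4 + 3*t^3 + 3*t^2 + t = (t + 1)*(t^3 + 2*t^2 + t) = t*(t + 1)*(t^2 + 2*t + 1) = t*(t + 1)^2*(t + 1)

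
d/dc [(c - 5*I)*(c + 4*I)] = 2*c - I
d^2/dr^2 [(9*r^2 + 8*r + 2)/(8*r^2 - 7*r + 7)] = 2*(1016*r^3 - 1128*r^2 - 1680*r + 819)/(512*r^6 - 1344*r^5 + 2520*r^4 - 2695*r^3 + 2205*r^2 - 1029*r + 343)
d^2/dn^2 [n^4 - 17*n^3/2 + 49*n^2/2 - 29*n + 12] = 12*n^2 - 51*n + 49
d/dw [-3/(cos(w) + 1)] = -3*sin(w)/(cos(w) + 1)^2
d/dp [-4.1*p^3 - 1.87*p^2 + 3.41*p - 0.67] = -12.3*p^2 - 3.74*p + 3.41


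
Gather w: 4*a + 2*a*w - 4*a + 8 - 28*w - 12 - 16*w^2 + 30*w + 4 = -16*w^2 + w*(2*a + 2)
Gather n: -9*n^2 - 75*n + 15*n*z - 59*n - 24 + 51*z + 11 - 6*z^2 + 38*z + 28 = -9*n^2 + n*(15*z - 134) - 6*z^2 + 89*z + 15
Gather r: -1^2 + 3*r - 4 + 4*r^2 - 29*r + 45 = 4*r^2 - 26*r + 40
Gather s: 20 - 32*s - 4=16 - 32*s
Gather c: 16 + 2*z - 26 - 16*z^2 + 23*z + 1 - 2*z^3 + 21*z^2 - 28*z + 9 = -2*z^3 + 5*z^2 - 3*z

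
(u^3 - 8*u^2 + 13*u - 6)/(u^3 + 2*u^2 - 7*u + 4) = (u - 6)/(u + 4)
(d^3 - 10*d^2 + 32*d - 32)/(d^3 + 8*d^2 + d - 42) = (d^2 - 8*d + 16)/(d^2 + 10*d + 21)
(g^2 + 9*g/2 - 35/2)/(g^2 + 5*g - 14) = (g - 5/2)/(g - 2)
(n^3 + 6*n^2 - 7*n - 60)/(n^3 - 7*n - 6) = (n^2 + 9*n + 20)/(n^2 + 3*n + 2)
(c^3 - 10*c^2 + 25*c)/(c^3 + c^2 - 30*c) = (c - 5)/(c + 6)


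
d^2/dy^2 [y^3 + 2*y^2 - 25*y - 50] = 6*y + 4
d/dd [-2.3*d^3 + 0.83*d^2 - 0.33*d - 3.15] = -6.9*d^2 + 1.66*d - 0.33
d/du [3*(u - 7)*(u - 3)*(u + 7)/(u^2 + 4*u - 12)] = 3*u*(u^3 + 8*u^2 + u - 222)/(u^4 + 8*u^3 - 8*u^2 - 96*u + 144)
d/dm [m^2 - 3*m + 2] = 2*m - 3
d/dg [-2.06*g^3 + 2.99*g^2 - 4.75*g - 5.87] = -6.18*g^2 + 5.98*g - 4.75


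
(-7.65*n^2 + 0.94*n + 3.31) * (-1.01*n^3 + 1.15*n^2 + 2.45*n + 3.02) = 7.7265*n^5 - 9.7469*n^4 - 21.0046*n^3 - 16.9935*n^2 + 10.9483*n + 9.9962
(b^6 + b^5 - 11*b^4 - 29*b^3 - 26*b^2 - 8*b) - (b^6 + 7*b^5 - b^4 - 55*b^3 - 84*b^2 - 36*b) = -6*b^5 - 10*b^4 + 26*b^3 + 58*b^2 + 28*b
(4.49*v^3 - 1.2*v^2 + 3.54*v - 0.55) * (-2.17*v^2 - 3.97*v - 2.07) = -9.7433*v^5 - 15.2213*v^4 - 12.2121*v^3 - 10.3763*v^2 - 5.1443*v + 1.1385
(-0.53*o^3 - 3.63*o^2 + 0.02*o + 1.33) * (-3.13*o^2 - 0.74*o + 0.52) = 1.6589*o^5 + 11.7541*o^4 + 2.348*o^3 - 6.0653*o^2 - 0.9738*o + 0.6916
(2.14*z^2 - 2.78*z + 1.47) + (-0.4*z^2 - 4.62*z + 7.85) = 1.74*z^2 - 7.4*z + 9.32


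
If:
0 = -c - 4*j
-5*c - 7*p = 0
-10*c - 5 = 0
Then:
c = -1/2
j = 1/8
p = 5/14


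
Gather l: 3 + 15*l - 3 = 15*l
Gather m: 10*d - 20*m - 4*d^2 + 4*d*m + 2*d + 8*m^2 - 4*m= -4*d^2 + 12*d + 8*m^2 + m*(4*d - 24)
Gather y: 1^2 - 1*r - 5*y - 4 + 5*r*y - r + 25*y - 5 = -2*r + y*(5*r + 20) - 8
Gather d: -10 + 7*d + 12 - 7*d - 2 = 0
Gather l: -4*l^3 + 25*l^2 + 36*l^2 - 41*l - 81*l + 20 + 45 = -4*l^3 + 61*l^2 - 122*l + 65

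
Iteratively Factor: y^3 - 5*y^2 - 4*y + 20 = (y - 2)*(y^2 - 3*y - 10) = (y - 5)*(y - 2)*(y + 2)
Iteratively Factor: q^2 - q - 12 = (q + 3)*(q - 4)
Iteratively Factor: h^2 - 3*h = (h)*(h - 3)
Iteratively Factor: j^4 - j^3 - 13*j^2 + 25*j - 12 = (j - 1)*(j^3 - 13*j + 12) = (j - 1)^2*(j^2 + j - 12) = (j - 1)^2*(j + 4)*(j - 3)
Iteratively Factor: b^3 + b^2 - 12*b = (b - 3)*(b^2 + 4*b) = (b - 3)*(b + 4)*(b)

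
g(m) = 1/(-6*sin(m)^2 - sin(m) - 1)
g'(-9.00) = 1.39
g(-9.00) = -0.62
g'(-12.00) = 0.59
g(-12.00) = -0.31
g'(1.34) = 0.05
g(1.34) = -0.13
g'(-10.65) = -0.08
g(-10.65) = -0.14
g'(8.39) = -0.15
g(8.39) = -0.16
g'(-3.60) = -0.83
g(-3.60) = -0.38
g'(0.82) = 0.27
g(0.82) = -0.20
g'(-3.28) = -1.68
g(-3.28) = -0.80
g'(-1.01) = -0.25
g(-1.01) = -0.22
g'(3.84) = 0.64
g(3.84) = -0.35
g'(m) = (12*sin(m)*cos(m) + cos(m))/(-6*sin(m)^2 - sin(m) - 1)^2 = (12*sin(m) + 1)*cos(m)/(6*sin(m)^2 + sin(m) + 1)^2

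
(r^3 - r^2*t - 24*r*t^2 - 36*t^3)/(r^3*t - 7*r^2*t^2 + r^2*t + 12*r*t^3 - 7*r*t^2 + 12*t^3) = (r^3 - r^2*t - 24*r*t^2 - 36*t^3)/(t*(r^3 - 7*r^2*t + r^2 + 12*r*t^2 - 7*r*t + 12*t^2))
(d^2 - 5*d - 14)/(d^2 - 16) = (d^2 - 5*d - 14)/(d^2 - 16)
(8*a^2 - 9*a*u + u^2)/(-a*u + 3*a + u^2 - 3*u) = (-8*a + u)/(u - 3)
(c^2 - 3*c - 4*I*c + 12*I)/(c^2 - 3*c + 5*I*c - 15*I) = (c - 4*I)/(c + 5*I)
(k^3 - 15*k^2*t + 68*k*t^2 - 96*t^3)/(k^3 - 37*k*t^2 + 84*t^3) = (k - 8*t)/(k + 7*t)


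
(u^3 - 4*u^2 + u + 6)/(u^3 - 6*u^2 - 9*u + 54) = (u^2 - u - 2)/(u^2 - 3*u - 18)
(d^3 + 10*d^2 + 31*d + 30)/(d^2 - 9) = (d^2 + 7*d + 10)/(d - 3)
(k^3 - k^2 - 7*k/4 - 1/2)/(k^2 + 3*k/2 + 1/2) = (k^2 - 3*k/2 - 1)/(k + 1)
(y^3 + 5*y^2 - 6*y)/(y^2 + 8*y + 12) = y*(y - 1)/(y + 2)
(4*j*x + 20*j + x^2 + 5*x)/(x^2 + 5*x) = (4*j + x)/x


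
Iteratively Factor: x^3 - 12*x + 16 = (x - 2)*(x^2 + 2*x - 8) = (x - 2)*(x + 4)*(x - 2)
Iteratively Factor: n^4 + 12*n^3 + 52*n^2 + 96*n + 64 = (n + 4)*(n^3 + 8*n^2 + 20*n + 16) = (n + 2)*(n + 4)*(n^2 + 6*n + 8) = (n + 2)*(n + 4)^2*(n + 2)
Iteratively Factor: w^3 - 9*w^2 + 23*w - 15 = (w - 1)*(w^2 - 8*w + 15) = (w - 5)*(w - 1)*(w - 3)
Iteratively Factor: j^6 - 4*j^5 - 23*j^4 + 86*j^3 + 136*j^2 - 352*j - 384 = (j - 3)*(j^5 - j^4 - 26*j^3 + 8*j^2 + 160*j + 128) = (j - 4)*(j - 3)*(j^4 + 3*j^3 - 14*j^2 - 48*j - 32) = (j - 4)*(j - 3)*(j + 2)*(j^3 + j^2 - 16*j - 16) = (j - 4)^2*(j - 3)*(j + 2)*(j^2 + 5*j + 4) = (j - 4)^2*(j - 3)*(j + 1)*(j + 2)*(j + 4)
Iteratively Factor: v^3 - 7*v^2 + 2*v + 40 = (v - 4)*(v^2 - 3*v - 10) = (v - 4)*(v + 2)*(v - 5)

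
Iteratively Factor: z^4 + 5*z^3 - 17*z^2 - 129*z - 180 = (z - 5)*(z^3 + 10*z^2 + 33*z + 36) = (z - 5)*(z + 3)*(z^2 + 7*z + 12) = (z - 5)*(z + 3)*(z + 4)*(z + 3)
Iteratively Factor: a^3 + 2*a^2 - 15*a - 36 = (a + 3)*(a^2 - a - 12) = (a - 4)*(a + 3)*(a + 3)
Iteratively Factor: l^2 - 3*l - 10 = (l + 2)*(l - 5)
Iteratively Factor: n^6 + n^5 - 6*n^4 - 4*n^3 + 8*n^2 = (n + 2)*(n^5 - n^4 - 4*n^3 + 4*n^2) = n*(n + 2)*(n^4 - n^3 - 4*n^2 + 4*n) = n*(n - 1)*(n + 2)*(n^3 - 4*n) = n*(n - 2)*(n - 1)*(n + 2)*(n^2 + 2*n) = n^2*(n - 2)*(n - 1)*(n + 2)*(n + 2)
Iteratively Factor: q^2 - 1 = (q + 1)*(q - 1)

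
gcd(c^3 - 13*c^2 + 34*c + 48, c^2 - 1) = c + 1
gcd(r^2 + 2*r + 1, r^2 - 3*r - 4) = r + 1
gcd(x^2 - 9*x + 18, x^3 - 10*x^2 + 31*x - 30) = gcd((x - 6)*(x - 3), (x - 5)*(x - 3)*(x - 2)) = x - 3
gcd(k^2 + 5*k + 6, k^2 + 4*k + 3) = k + 3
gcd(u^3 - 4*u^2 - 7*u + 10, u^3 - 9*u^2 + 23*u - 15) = u^2 - 6*u + 5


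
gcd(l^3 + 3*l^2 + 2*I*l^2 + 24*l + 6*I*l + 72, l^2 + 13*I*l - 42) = l + 6*I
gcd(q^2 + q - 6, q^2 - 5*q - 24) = q + 3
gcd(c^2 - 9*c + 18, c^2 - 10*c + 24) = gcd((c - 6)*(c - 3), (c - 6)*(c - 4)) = c - 6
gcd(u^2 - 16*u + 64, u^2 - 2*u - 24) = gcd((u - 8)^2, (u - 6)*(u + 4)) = 1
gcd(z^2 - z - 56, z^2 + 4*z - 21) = z + 7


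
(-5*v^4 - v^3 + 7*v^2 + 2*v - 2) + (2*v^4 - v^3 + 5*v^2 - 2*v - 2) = -3*v^4 - 2*v^3 + 12*v^2 - 4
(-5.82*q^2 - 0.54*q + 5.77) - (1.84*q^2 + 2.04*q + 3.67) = -7.66*q^2 - 2.58*q + 2.1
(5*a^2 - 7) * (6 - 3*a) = -15*a^3 + 30*a^2 + 21*a - 42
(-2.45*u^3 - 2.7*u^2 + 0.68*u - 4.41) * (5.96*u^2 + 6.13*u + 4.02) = -14.602*u^5 - 31.1105*u^4 - 22.3472*u^3 - 32.9692*u^2 - 24.2997*u - 17.7282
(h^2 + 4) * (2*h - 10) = 2*h^3 - 10*h^2 + 8*h - 40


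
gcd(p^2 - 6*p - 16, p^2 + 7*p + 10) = p + 2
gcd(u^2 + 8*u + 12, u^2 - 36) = u + 6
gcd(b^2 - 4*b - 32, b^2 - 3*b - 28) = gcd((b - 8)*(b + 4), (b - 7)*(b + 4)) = b + 4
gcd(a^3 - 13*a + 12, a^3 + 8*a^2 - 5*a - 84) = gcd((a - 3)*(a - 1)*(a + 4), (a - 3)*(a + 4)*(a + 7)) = a^2 + a - 12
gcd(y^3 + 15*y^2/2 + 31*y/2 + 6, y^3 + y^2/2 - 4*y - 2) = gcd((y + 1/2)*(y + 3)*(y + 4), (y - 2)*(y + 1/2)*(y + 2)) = y + 1/2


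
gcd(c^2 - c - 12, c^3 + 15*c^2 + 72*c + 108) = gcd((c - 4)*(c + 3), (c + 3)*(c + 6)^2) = c + 3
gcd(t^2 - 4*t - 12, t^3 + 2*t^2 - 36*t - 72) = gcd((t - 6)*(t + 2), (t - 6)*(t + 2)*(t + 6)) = t^2 - 4*t - 12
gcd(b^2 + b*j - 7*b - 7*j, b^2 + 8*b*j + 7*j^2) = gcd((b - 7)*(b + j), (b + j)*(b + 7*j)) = b + j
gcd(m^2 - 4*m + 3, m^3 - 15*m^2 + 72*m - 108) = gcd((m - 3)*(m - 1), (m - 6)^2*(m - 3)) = m - 3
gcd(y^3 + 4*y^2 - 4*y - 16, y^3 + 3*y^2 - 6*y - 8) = y^2 + 2*y - 8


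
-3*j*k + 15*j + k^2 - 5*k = (-3*j + k)*(k - 5)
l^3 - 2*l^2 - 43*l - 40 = (l - 8)*(l + 1)*(l + 5)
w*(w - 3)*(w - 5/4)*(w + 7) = w^4 + 11*w^3/4 - 26*w^2 + 105*w/4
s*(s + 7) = s^2 + 7*s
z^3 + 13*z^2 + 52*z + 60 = (z + 2)*(z + 5)*(z + 6)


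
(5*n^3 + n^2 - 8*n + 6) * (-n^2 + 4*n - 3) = -5*n^5 + 19*n^4 - 3*n^3 - 41*n^2 + 48*n - 18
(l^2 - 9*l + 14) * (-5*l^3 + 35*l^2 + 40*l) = -5*l^5 + 80*l^4 - 345*l^3 + 130*l^2 + 560*l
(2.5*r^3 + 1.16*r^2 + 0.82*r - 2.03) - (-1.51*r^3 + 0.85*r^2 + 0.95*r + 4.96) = 4.01*r^3 + 0.31*r^2 - 0.13*r - 6.99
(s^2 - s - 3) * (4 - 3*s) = -3*s^3 + 7*s^2 + 5*s - 12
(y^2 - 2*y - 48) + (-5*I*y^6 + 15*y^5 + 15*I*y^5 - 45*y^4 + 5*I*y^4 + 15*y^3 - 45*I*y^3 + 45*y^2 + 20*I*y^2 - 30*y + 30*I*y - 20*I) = -5*I*y^6 + 15*y^5 + 15*I*y^5 - 45*y^4 + 5*I*y^4 + 15*y^3 - 45*I*y^3 + 46*y^2 + 20*I*y^2 - 32*y + 30*I*y - 48 - 20*I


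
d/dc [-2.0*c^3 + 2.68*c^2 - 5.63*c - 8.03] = -6.0*c^2 + 5.36*c - 5.63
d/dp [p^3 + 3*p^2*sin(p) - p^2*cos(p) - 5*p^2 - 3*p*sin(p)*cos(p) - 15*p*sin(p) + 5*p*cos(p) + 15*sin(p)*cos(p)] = p^2*sin(p) + 3*p^2*cos(p) + 3*p^2 + p*sin(p) - 17*p*cos(p) - 3*p*cos(2*p) - 10*p - 15*sin(p) - 3*sin(2*p)/2 + 5*cos(p) + 15*cos(2*p)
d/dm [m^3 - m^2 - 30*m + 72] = 3*m^2 - 2*m - 30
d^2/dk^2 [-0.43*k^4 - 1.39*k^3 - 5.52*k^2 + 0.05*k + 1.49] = -5.16*k^2 - 8.34*k - 11.04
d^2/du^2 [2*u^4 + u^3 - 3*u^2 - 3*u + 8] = 24*u^2 + 6*u - 6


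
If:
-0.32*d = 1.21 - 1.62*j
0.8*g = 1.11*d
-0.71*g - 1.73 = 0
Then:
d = -1.76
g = -2.44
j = 0.40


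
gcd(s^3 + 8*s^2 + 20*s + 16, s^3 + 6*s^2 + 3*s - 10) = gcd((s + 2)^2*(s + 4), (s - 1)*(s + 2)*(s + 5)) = s + 2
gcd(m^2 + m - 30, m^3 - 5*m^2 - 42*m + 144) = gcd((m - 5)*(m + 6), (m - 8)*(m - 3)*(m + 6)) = m + 6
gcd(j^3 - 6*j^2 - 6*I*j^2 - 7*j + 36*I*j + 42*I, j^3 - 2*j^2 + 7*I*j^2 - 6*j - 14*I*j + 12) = 1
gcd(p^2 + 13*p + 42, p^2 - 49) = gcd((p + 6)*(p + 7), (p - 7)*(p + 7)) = p + 7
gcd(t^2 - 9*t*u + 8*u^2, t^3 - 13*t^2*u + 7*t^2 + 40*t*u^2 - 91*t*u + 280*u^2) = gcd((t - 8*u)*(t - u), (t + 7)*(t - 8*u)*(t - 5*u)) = t - 8*u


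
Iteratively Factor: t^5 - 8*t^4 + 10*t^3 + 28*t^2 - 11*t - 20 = (t + 1)*(t^4 - 9*t^3 + 19*t^2 + 9*t - 20) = (t - 5)*(t + 1)*(t^3 - 4*t^2 - t + 4) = (t - 5)*(t + 1)^2*(t^2 - 5*t + 4) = (t - 5)*(t - 1)*(t + 1)^2*(t - 4)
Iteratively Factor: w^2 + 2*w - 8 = (w + 4)*(w - 2)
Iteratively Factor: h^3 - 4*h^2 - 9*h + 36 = (h - 3)*(h^2 - h - 12) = (h - 4)*(h - 3)*(h + 3)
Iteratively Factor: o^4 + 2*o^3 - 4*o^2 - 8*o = (o - 2)*(o^3 + 4*o^2 + 4*o) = (o - 2)*(o + 2)*(o^2 + 2*o) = o*(o - 2)*(o + 2)*(o + 2)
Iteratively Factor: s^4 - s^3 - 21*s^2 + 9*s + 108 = (s + 3)*(s^3 - 4*s^2 - 9*s + 36) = (s + 3)^2*(s^2 - 7*s + 12) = (s - 3)*(s + 3)^2*(s - 4)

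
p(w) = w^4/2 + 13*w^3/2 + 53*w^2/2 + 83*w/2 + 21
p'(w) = 2*w^3 + 39*w^2/2 + 53*w + 83/2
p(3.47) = 828.16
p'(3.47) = 543.77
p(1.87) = 239.89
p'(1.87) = 221.88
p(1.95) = 258.12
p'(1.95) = 233.83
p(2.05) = 282.27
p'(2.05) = 249.33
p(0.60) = 56.91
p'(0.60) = 80.75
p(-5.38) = -28.54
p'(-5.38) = 9.33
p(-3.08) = -0.35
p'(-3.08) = 4.81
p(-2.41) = 0.78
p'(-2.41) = -0.97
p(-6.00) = -30.00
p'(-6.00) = -6.50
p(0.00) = 21.00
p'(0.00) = 41.50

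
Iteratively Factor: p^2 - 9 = (p - 3)*(p + 3)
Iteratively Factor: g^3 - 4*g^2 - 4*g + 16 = (g - 4)*(g^2 - 4) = (g - 4)*(g - 2)*(g + 2)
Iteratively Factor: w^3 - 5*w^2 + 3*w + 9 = (w - 3)*(w^2 - 2*w - 3) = (w - 3)^2*(w + 1)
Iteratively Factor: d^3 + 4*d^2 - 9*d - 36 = (d + 3)*(d^2 + d - 12) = (d - 3)*(d + 3)*(d + 4)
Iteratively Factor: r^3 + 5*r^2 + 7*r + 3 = (r + 1)*(r^2 + 4*r + 3) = (r + 1)^2*(r + 3)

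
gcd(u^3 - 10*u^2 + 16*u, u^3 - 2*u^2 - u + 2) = u - 2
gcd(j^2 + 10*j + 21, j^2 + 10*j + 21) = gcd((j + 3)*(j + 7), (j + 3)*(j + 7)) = j^2 + 10*j + 21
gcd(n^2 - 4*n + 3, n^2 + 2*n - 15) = n - 3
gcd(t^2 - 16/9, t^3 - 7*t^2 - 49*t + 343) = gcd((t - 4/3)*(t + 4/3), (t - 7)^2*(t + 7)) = 1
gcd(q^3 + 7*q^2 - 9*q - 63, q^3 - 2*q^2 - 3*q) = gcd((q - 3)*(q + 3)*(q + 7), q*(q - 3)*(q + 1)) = q - 3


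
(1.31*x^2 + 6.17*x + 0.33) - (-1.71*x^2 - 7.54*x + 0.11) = 3.02*x^2 + 13.71*x + 0.22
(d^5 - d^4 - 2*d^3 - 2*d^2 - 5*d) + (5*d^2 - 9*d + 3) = d^5 - d^4 - 2*d^3 + 3*d^2 - 14*d + 3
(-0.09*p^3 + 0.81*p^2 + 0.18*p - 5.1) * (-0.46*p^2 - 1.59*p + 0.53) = 0.0414*p^5 - 0.2295*p^4 - 1.4184*p^3 + 2.4891*p^2 + 8.2044*p - 2.703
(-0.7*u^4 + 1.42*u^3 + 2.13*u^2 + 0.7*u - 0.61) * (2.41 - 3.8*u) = 2.66*u^5 - 7.083*u^4 - 4.6718*u^3 + 2.4733*u^2 + 4.005*u - 1.4701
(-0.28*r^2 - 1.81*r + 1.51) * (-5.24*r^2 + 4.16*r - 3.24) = 1.4672*r^4 + 8.3196*r^3 - 14.5348*r^2 + 12.146*r - 4.8924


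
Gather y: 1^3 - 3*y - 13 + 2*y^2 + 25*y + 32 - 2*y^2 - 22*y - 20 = 0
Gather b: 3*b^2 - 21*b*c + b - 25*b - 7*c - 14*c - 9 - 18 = 3*b^2 + b*(-21*c - 24) - 21*c - 27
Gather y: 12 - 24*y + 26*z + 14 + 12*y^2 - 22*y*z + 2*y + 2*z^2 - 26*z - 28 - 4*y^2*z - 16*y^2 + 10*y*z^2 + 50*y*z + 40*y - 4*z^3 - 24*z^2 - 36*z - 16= y^2*(-4*z - 4) + y*(10*z^2 + 28*z + 18) - 4*z^3 - 22*z^2 - 36*z - 18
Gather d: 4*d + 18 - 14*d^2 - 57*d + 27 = -14*d^2 - 53*d + 45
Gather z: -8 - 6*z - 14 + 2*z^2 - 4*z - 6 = 2*z^2 - 10*z - 28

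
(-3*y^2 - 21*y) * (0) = 0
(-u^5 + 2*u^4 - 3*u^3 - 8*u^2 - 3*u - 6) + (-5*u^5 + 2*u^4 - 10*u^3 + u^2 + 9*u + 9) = -6*u^5 + 4*u^4 - 13*u^3 - 7*u^2 + 6*u + 3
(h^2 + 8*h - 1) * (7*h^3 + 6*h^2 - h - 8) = 7*h^5 + 62*h^4 + 40*h^3 - 22*h^2 - 63*h + 8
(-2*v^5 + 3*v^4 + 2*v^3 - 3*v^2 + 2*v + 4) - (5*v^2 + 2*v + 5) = -2*v^5 + 3*v^4 + 2*v^3 - 8*v^2 - 1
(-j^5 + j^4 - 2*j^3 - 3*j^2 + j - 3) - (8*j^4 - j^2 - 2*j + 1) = -j^5 - 7*j^4 - 2*j^3 - 2*j^2 + 3*j - 4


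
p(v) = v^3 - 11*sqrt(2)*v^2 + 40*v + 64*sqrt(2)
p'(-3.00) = 160.34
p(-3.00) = -196.50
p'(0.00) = 40.00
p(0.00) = 90.51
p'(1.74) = -5.05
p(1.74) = 118.28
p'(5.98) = -38.77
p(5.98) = -12.74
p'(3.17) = -28.48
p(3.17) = 92.84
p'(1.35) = 3.47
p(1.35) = 118.62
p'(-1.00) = 74.11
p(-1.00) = 33.95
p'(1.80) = -6.28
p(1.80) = 117.94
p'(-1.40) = 89.44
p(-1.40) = 1.28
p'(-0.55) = 58.02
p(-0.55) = 63.64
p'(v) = 3*v^2 - 22*sqrt(2)*v + 40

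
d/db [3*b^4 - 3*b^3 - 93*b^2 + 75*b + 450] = 12*b^3 - 9*b^2 - 186*b + 75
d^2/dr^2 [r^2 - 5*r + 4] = 2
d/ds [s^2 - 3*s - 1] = 2*s - 3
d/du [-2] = 0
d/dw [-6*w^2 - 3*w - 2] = -12*w - 3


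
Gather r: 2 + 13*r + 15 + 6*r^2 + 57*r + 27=6*r^2 + 70*r + 44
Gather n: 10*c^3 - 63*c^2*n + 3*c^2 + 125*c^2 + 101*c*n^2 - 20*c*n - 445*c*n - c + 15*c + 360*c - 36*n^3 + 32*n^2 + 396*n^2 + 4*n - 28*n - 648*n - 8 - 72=10*c^3 + 128*c^2 + 374*c - 36*n^3 + n^2*(101*c + 428) + n*(-63*c^2 - 465*c - 672) - 80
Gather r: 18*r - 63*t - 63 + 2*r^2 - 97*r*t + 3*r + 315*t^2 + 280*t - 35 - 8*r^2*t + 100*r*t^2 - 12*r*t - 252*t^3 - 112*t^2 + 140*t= r^2*(2 - 8*t) + r*(100*t^2 - 109*t + 21) - 252*t^3 + 203*t^2 + 357*t - 98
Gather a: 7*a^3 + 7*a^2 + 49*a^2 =7*a^3 + 56*a^2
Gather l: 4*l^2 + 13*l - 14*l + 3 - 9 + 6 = 4*l^2 - l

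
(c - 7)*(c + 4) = c^2 - 3*c - 28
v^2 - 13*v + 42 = (v - 7)*(v - 6)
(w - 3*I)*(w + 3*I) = w^2 + 9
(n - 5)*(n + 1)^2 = n^3 - 3*n^2 - 9*n - 5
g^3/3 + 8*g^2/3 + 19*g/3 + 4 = (g/3 + 1)*(g + 1)*(g + 4)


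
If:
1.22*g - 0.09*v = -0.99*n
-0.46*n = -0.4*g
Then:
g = 0.0432511491851233*v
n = 0.0376096949435855*v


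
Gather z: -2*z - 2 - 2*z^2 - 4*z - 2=-2*z^2 - 6*z - 4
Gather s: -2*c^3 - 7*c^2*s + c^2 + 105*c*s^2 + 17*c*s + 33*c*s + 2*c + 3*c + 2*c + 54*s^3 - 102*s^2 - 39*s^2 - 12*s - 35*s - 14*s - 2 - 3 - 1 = -2*c^3 + c^2 + 7*c + 54*s^3 + s^2*(105*c - 141) + s*(-7*c^2 + 50*c - 61) - 6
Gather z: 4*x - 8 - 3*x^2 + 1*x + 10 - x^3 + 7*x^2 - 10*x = -x^3 + 4*x^2 - 5*x + 2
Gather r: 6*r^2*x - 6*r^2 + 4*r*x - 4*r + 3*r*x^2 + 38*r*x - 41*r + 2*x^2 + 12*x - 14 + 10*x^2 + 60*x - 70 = r^2*(6*x - 6) + r*(3*x^2 + 42*x - 45) + 12*x^2 + 72*x - 84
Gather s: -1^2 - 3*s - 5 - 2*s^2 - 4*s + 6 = -2*s^2 - 7*s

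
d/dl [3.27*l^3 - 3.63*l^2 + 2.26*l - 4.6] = 9.81*l^2 - 7.26*l + 2.26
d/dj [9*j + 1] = 9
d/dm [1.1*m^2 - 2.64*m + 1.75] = 2.2*m - 2.64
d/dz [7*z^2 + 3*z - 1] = 14*z + 3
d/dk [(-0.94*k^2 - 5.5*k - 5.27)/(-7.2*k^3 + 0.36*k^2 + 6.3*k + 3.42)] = (-6.768*k^4 - 79.2*k^3 - 117.774*k^2 - 2.6352*k + 14.391)/(51.84*k^6 - 5.184*k^5 - 90.5904*k^4 - 44.712*k^3 + 42.1524*k^2 + 43.092*k + 11.6964)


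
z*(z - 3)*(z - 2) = z^3 - 5*z^2 + 6*z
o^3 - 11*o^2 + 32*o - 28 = (o - 7)*(o - 2)^2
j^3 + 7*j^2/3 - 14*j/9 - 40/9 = (j - 4/3)*(j + 5/3)*(j + 2)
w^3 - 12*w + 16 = (w - 2)^2*(w + 4)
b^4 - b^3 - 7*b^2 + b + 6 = (b - 3)*(b - 1)*(b + 1)*(b + 2)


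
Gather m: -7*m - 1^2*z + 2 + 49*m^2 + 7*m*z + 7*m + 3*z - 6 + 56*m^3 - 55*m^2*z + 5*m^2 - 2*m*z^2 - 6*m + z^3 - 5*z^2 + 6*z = 56*m^3 + m^2*(54 - 55*z) + m*(-2*z^2 + 7*z - 6) + z^3 - 5*z^2 + 8*z - 4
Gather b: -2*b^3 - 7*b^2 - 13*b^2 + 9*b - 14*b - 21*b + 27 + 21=-2*b^3 - 20*b^2 - 26*b + 48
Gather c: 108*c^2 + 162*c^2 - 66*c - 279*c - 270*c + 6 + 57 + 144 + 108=270*c^2 - 615*c + 315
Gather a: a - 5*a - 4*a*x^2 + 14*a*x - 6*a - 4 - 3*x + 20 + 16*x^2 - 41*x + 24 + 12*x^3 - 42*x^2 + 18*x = a*(-4*x^2 + 14*x - 10) + 12*x^3 - 26*x^2 - 26*x + 40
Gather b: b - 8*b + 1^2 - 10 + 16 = 7 - 7*b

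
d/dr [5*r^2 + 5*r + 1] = 10*r + 5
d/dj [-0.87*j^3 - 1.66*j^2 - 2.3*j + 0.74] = -2.61*j^2 - 3.32*j - 2.3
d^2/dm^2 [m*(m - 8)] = 2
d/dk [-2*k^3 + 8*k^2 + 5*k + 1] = -6*k^2 + 16*k + 5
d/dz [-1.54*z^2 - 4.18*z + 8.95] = -3.08*z - 4.18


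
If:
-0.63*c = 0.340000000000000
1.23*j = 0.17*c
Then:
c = -0.54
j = -0.07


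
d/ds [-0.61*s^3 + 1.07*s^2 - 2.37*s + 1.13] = -1.83*s^2 + 2.14*s - 2.37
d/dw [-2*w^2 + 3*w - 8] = 3 - 4*w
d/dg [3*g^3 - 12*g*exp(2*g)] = 9*g^2 - 24*g*exp(2*g) - 12*exp(2*g)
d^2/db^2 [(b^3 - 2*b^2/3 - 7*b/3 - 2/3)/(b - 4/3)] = 2*(27*b^3 - 108*b^2 + 144*b - 134)/(27*b^3 - 108*b^2 + 144*b - 64)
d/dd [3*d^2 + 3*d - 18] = 6*d + 3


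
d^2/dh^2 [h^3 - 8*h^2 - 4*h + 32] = 6*h - 16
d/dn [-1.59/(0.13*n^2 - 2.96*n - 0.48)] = (0.4134*n - 4.7064)/(-0.13*n^2 + 2.96*n + 0.48)^2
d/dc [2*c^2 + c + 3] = 4*c + 1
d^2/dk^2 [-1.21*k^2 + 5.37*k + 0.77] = -2.42000000000000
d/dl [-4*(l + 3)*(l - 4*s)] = -8*l + 16*s - 12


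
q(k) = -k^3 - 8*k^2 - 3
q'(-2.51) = 21.26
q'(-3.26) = 20.28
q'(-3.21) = 20.45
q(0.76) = -8.06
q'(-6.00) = -12.00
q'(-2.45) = 21.19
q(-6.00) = -75.00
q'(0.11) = -1.80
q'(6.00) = -204.00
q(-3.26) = -53.37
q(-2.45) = -36.31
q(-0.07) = -3.04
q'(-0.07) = 1.11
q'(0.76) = -13.89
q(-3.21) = -52.36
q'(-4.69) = 9.05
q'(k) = -3*k^2 - 16*k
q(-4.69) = -75.81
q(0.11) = -3.10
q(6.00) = -507.00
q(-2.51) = -37.59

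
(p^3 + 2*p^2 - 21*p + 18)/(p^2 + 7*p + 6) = (p^2 - 4*p + 3)/(p + 1)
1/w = 1/w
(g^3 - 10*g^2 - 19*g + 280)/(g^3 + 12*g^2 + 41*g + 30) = (g^2 - 15*g + 56)/(g^2 + 7*g + 6)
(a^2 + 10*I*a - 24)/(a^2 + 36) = (a + 4*I)/(a - 6*I)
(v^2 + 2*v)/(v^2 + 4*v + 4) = v/(v + 2)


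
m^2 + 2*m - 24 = (m - 4)*(m + 6)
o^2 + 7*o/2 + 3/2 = (o + 1/2)*(o + 3)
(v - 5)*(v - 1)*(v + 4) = v^3 - 2*v^2 - 19*v + 20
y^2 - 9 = (y - 3)*(y + 3)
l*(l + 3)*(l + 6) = l^3 + 9*l^2 + 18*l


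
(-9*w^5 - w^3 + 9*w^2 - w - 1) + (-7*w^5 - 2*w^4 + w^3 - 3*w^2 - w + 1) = -16*w^5 - 2*w^4 + 6*w^2 - 2*w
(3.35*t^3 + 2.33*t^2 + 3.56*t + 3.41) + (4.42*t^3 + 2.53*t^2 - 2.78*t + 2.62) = 7.77*t^3 + 4.86*t^2 + 0.78*t + 6.03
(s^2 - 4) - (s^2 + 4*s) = -4*s - 4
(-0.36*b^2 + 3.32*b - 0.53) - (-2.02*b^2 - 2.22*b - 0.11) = 1.66*b^2 + 5.54*b - 0.42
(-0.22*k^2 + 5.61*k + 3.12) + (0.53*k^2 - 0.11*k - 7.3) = 0.31*k^2 + 5.5*k - 4.18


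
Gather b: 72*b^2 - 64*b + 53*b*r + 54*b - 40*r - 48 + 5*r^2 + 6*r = 72*b^2 + b*(53*r - 10) + 5*r^2 - 34*r - 48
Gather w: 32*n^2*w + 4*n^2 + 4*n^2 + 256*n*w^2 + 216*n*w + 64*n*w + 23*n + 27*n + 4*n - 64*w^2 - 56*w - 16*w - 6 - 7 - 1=8*n^2 + 54*n + w^2*(256*n - 64) + w*(32*n^2 + 280*n - 72) - 14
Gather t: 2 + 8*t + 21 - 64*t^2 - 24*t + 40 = -64*t^2 - 16*t + 63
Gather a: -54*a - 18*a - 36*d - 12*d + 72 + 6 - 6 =-72*a - 48*d + 72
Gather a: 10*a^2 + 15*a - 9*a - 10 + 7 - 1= 10*a^2 + 6*a - 4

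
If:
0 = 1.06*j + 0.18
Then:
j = -0.17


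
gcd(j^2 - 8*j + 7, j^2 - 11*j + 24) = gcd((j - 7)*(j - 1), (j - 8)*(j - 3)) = 1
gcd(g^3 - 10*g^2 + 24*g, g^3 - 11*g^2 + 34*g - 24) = g^2 - 10*g + 24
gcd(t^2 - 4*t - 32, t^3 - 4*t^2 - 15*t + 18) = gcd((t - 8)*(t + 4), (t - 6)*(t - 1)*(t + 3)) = 1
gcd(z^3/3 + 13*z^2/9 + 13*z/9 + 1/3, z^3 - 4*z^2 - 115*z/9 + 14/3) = 1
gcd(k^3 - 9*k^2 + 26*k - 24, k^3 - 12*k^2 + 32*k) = k - 4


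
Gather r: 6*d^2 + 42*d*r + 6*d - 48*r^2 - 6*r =6*d^2 + 6*d - 48*r^2 + r*(42*d - 6)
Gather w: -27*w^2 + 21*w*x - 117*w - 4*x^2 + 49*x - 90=-27*w^2 + w*(21*x - 117) - 4*x^2 + 49*x - 90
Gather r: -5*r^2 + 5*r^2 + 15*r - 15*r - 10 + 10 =0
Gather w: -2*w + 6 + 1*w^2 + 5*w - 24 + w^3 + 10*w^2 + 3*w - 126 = w^3 + 11*w^2 + 6*w - 144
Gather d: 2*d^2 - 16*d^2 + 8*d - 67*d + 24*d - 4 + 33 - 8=-14*d^2 - 35*d + 21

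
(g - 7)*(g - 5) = g^2 - 12*g + 35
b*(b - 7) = b^2 - 7*b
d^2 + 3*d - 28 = (d - 4)*(d + 7)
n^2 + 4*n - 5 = (n - 1)*(n + 5)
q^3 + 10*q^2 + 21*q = q*(q + 3)*(q + 7)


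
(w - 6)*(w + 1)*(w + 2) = w^3 - 3*w^2 - 16*w - 12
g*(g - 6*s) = g^2 - 6*g*s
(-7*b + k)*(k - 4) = -7*b*k + 28*b + k^2 - 4*k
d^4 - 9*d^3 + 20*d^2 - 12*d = d*(d - 6)*(d - 2)*(d - 1)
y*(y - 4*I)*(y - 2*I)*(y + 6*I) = y^4 + 28*y^2 - 48*I*y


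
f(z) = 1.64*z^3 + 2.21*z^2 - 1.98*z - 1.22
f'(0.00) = -1.98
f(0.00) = -1.22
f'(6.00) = 201.66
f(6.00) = 420.70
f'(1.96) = 25.58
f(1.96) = 15.74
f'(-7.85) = 266.51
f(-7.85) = -642.82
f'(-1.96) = 8.26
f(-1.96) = -1.20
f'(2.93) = 53.21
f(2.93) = 53.20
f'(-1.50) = 2.46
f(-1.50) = 1.19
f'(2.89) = 51.89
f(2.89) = 51.10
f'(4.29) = 107.53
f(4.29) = 160.44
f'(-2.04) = 9.48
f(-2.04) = -1.91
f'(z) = 4.92*z^2 + 4.42*z - 1.98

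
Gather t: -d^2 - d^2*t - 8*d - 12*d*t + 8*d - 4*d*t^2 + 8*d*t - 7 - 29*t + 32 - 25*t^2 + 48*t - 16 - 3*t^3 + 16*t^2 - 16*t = -d^2 - 3*t^3 + t^2*(-4*d - 9) + t*(-d^2 - 4*d + 3) + 9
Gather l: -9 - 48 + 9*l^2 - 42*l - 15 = 9*l^2 - 42*l - 72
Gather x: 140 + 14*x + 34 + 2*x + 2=16*x + 176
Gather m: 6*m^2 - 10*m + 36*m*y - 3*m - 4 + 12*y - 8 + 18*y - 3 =6*m^2 + m*(36*y - 13) + 30*y - 15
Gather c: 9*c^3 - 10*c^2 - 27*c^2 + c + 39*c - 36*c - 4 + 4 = 9*c^3 - 37*c^2 + 4*c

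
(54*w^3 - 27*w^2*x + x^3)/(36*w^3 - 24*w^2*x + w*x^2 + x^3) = (-3*w + x)/(-2*w + x)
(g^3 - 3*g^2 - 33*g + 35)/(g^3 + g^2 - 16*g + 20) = (g^2 - 8*g + 7)/(g^2 - 4*g + 4)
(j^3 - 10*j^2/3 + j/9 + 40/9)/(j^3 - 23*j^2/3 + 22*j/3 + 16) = (j - 5/3)/(j - 6)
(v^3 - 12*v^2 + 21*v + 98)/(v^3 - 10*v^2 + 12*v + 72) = (v^2 - 14*v + 49)/(v^2 - 12*v + 36)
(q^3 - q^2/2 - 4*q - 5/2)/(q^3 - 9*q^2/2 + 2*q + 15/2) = (q + 1)/(q - 3)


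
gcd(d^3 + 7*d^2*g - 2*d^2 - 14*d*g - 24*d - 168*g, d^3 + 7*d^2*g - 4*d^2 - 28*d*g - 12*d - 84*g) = d^2 + 7*d*g - 6*d - 42*g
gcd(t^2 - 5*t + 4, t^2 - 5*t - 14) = 1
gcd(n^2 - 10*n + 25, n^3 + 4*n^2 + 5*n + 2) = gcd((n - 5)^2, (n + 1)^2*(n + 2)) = 1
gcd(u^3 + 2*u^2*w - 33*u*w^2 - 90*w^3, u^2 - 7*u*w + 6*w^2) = u - 6*w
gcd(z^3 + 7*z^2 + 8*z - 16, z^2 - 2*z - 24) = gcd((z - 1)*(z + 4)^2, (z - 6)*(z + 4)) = z + 4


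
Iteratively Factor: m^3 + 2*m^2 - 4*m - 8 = (m + 2)*(m^2 - 4) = (m + 2)^2*(m - 2)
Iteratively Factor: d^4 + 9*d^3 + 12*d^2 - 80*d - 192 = (d - 3)*(d^3 + 12*d^2 + 48*d + 64) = (d - 3)*(d + 4)*(d^2 + 8*d + 16) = (d - 3)*(d + 4)^2*(d + 4)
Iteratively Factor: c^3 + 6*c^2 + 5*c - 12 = (c + 3)*(c^2 + 3*c - 4) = (c + 3)*(c + 4)*(c - 1)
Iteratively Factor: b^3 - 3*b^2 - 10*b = (b - 5)*(b^2 + 2*b) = b*(b - 5)*(b + 2)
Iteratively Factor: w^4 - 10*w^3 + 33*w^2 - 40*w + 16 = (w - 4)*(w^3 - 6*w^2 + 9*w - 4) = (w - 4)*(w - 1)*(w^2 - 5*w + 4) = (w - 4)^2*(w - 1)*(w - 1)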